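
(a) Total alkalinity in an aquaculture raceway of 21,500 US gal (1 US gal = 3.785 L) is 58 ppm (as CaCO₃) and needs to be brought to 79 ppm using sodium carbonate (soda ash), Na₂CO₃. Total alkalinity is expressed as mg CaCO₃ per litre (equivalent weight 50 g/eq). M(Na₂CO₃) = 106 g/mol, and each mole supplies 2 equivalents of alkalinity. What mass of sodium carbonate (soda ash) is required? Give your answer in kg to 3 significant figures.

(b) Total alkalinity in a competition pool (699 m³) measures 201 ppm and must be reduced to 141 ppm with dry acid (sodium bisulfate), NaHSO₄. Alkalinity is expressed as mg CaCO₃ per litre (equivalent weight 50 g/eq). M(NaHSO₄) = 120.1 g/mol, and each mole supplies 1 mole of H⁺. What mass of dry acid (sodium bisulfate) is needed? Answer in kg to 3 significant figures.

(a) 1.81 kg; (b) 101 kg

(a) Volume: 21,500 US gal × 3.785 L/gal = 81,378 L.
(a) Alkalinity to add: (79 − 58) = 21 mg/L as CaCO₃ × 81,378 L = 1709 g as CaCO₃.
(a) Equivalents: 1709 g ÷ 50 g/eq = 34.18 eq.
(a) Each mole of Na₂CO₃ supplies 2 eq, so 34.18 / 2 = 17.09 mol.
(a) Mass: 17.09 mol × 106 g/mol = 1811 g.

(b) Volume: 699 m³ = 699,000 L.
(b) Alkalinity to neutralize: (201 − 141) = 60 mg/L as CaCO₃ × 699,000 L = 41,940 g as CaCO₃.
(b) Equivalents of H⁺ required: 41,940 ÷ 50 g/eq = 838.8 eq = 838.8 mol NaHSO₄.
(b) Mass of NaHSO₄: 838.8 × 120.1 = 100,700 g.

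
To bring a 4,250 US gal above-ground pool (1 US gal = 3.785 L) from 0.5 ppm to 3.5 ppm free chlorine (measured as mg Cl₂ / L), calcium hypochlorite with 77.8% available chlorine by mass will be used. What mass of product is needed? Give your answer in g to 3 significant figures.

Volume: 4,250 US gal × 3.785 L/gal = 16,086 L.
Chlorine deficit: 3.5 − 0.5 = 3 ppm = 3 mg/L as Cl₂.
Cl₂ equivalent needed: 3 mg/L × 16,086 L = 48,260 mg = 48.26 g.
Product at 77.8% available chlorine: 48.26 / 0.778 = 62.03 g.

62.0 g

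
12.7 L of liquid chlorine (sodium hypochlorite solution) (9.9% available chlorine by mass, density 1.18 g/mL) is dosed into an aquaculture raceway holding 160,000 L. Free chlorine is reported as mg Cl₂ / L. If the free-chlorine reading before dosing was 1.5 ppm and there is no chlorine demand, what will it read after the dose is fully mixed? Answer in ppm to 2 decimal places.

Mass of solution: 12.7 L × 1000 mL/L × 1.18 g/mL = 14,990 g.
Available chlorine delivered: 14,990 g × 0.099 = 1484 g as Cl₂.
Concentration rise: 1484 g / 160,000 L = 9.273 mg/L = 9.27 ppm.
Final FC: 1.5 + 9.27 = 10.77 ppm.

10.77 ppm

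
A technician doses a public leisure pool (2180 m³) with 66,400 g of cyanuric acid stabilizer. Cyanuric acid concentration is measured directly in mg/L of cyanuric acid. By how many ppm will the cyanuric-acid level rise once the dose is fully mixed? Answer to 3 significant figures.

30.5 ppm

Volume: 2180 m³ = 2,180,000 L.
Rise: 66,400 g / 2,180,000 L × 1000 = 30.46 mg/L.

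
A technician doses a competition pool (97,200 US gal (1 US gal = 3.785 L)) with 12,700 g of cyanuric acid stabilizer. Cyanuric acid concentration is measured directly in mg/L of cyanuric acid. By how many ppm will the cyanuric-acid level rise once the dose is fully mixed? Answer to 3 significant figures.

34.5 ppm

Volume: 97,200 US gal × 3.785 L/gal = 367,902 L.
Rise: 12,700 g / 367,902 L × 1000 = 34.52 mg/L.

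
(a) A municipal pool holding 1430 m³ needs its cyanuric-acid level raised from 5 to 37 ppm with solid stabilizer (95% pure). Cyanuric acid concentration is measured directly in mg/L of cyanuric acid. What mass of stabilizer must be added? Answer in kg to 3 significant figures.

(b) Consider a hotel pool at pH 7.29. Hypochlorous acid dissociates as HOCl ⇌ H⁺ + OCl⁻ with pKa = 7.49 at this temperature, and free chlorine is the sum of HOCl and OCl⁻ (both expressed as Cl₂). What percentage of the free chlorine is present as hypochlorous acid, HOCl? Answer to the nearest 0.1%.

(a) Volume: 1430 m³ = 1,430,000 L.
(a) CYA to add: (37 − 5) = 32 mg/L × 1,430,000 L = 45,760 g cyanuric acid.
(a) At 95% purity: 45,760 / 0.95 = 48,170 g product.

(b) [OCl⁻]/[HOCl] = 10^(pH − pKa) = 10^(7.29 − 7.49) = 10^-0.20 = 0.631.
(b) Fraction as HOCl = 1 / (1 + 0.631) = 0.6131.

(a) 48.2 kg; (b) 61.3%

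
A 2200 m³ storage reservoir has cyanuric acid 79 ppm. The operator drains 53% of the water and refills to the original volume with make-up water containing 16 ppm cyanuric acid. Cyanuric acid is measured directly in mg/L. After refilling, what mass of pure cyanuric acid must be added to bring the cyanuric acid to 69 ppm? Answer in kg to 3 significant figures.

Volume: 2200 m³ = 2,200,000 L.
After draining 53% and refilling: 79 × 0.47 + 16 × 0.53 = 45.61 ppm.
Deficit to target: 69 − 45.61 = 23.39 mg/L.
Mass: 23.39 mg/L × 2,200,000 L = 51,460 g cyanuric acid.

51.5 kg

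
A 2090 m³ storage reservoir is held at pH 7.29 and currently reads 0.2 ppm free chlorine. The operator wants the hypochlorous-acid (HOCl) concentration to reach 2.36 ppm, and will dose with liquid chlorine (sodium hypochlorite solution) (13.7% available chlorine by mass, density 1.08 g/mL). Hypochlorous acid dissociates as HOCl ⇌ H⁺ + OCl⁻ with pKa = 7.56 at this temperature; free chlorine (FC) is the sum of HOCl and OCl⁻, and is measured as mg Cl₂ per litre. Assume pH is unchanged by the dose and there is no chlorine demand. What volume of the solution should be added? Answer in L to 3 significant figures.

48.4 L

Volume: 2090 m³ = 2,090,000 L.
[OCl⁻]/[HOCl] = 10^(pH − pKa) = 10^(7.29 − 7.56) = 0.537; fraction as HOCl = 1/(1 + 0.537) = 0.6506.
Free chlorine required for 2.36 ppm HOCl: 2.36 / 0.6506 = 3.627 ppm.
FC to add: 3.627 − 0.2 = 3.427 mg/L as Cl₂.
Cl₂ equivalent: 3.427 mg/L × 2,090,000 L = 7163 g.
Product at 13.7% available Cl: 7163 / 0.137 = 52,290 g.
Volume: 52,290 g ÷ 1.08 g/mL = 48,410 mL.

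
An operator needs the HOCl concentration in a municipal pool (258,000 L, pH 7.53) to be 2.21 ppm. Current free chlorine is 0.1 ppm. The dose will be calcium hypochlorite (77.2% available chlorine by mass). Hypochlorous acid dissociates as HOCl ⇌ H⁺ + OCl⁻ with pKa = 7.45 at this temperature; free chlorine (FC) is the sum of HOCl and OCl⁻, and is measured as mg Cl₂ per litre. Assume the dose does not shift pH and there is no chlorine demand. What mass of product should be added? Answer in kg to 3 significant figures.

[OCl⁻]/[HOCl] = 10^(pH − pKa) = 10^(7.53 − 7.45) = 1.202; fraction as HOCl = 1/(1 + 1.202) = 0.4541.
Free chlorine required for 2.21 ppm HOCl: 2.21 / 0.4541 = 4.867 ppm.
FC to add: 4.867 − 0.1 = 4.767 mg/L as Cl₂.
Cl₂ equivalent: 4.767 mg/L × 258,000 L = 1230 g.
Product at 77.2% available Cl: 1230 / 0.772 = 1593 g.

1.59 kg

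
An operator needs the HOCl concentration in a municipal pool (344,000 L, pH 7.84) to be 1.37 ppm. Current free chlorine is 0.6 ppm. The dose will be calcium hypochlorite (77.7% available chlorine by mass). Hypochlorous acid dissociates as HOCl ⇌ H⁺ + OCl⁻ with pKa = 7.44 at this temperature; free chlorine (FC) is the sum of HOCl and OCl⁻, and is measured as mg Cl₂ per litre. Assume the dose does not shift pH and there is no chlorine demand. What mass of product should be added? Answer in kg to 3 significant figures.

1.86 kg

[OCl⁻]/[HOCl] = 10^(pH − pKa) = 10^(7.84 − 7.44) = 2.512; fraction as HOCl = 1/(1 + 2.512) = 0.2847.
Free chlorine required for 1.37 ppm HOCl: 1.37 / 0.2847 = 4.811 ppm.
FC to add: 4.811 − 0.6 = 4.211 mg/L as Cl₂.
Cl₂ equivalent: 4.211 mg/L × 344,000 L = 1449 g.
Product at 77.7% available Cl: 1449 / 0.777 = 1864 g.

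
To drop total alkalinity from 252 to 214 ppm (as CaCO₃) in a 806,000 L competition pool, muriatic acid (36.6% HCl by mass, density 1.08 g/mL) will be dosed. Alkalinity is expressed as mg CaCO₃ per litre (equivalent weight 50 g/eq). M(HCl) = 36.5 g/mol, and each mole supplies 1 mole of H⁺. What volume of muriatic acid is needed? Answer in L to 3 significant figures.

56.6 L

Alkalinity to neutralize: (252 − 214) = 38 mg/L as CaCO₃ × 806,000 L = 30,630 g as CaCO₃.
Equivalents of H⁺ required: 30,630 ÷ 50 g/eq = 612.6 eq = 612.6 mol HCl.
Mass of HCl: 612.6 × 36.5 = 22,360 g.
Mass of 36.6% solution: 22,360 / 0.366 = 61,090 g.
Volume: 61,090 g ÷ 1.08 g/mL = 56,560 mL.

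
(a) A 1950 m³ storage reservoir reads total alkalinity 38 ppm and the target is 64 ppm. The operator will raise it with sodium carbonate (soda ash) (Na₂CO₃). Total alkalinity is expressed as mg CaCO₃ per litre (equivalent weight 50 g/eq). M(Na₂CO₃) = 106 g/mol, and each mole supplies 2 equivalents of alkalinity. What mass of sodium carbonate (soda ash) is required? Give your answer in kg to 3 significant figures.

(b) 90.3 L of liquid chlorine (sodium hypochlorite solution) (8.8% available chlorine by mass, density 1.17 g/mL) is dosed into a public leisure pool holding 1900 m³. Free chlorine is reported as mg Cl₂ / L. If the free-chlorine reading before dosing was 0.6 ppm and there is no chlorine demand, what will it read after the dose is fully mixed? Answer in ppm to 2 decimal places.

(a) Volume: 1950 m³ = 1,950,000 L.
(a) Alkalinity to add: (64 − 38) = 26 mg/L as CaCO₃ × 1,950,000 L = 50,700 g as CaCO₃.
(a) Equivalents: 50,700 g ÷ 50 g/eq = 1014 eq.
(a) Each mole of Na₂CO₃ supplies 2 eq, so 1014 / 2 = 507 mol.
(a) Mass: 507 mol × 106 g/mol = 53,740 g.

(b) Volume: 1900 m³ = 1,900,000 L.
(b) Mass of solution: 90.3 L × 1000 mL/L × 1.17 g/mL = 105,700 g.
(b) Available chlorine delivered: 105,700 g × 0.088 = 9297 g as Cl₂.
(b) Concentration rise: 9297 g / 1,900,000 L = 4.893 mg/L = 4.89 ppm.
(b) Final FC: 0.6 + 4.89 = 5.49 ppm.

(a) 53.7 kg; (b) 5.49 ppm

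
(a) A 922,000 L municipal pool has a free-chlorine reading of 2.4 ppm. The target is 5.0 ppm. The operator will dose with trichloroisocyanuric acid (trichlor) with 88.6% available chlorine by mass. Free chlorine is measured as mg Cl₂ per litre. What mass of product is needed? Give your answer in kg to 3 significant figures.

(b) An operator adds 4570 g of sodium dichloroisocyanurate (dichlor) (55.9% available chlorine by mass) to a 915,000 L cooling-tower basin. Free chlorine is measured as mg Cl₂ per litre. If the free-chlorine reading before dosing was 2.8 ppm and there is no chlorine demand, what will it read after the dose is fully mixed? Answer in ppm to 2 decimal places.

(a) Chlorine deficit: 5.0 − 2.4 = 2.6 ppm = 2.6 mg/L as Cl₂.
(a) Cl₂ equivalent needed: 2.6 mg/L × 922,000 L = 2,397,000 mg = 2397 g.
(a) Product at 88.6% available chlorine: 2397 / 0.886 = 2706 g.

(b) Available chlorine delivered: 4570 g × 0.559 = 2555 g as Cl₂.
(b) Concentration rise: 2555 g / 915,000 L = 2.792 mg/L = 2.79 ppm.
(b) Final FC: 2.8 + 2.79 = 5.59 ppm.

(a) 2.71 kg; (b) 5.59 ppm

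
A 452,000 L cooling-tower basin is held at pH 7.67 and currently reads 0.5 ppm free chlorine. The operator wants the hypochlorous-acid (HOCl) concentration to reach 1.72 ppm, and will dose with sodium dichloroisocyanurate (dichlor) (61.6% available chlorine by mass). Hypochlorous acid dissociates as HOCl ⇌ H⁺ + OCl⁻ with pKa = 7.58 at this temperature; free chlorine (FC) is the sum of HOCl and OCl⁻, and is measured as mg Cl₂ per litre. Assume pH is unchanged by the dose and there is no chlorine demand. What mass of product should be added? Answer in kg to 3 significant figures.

[OCl⁻]/[HOCl] = 10^(pH − pKa) = 10^(7.67 − 7.58) = 1.23; fraction as HOCl = 1/(1 + 1.23) = 0.4484.
Free chlorine required for 1.72 ppm HOCl: 1.72 / 0.4484 = 3.836 ppm.
FC to add: 3.836 − 0.5 = 3.336 mg/L as Cl₂.
Cl₂ equivalent: 3.336 mg/L × 452,000 L = 1508 g.
Product at 61.6% available Cl: 1508 / 0.616 = 2448 g.

2.45 kg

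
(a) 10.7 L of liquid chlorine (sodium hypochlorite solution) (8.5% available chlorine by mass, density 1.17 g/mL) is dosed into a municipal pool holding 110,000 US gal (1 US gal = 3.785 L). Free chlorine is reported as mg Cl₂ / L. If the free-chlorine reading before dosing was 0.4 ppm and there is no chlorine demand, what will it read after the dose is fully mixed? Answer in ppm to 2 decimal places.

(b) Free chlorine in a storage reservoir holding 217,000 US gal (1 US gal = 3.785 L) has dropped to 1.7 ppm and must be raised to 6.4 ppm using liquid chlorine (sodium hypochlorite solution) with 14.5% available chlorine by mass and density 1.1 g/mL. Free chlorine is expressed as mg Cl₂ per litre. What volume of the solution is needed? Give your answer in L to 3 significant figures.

(a) Volume: 110,000 US gal × 3.785 L/gal = 416,350 L.
(a) Mass of solution: 10.7 L × 1000 mL/L × 1.17 g/mL = 12,520 g.
(a) Available chlorine delivered: 12,520 g × 0.085 = 1064 g as Cl₂.
(a) Concentration rise: 1064 g / 416,350 L = 2.556 mg/L = 2.56 ppm.
(a) Final FC: 0.4 + 2.56 = 2.96 ppm.

(b) Volume: 217,000 US gal × 3.785 L/gal = 821,345 L.
(b) Chlorine deficit: 6.4 − 1.7 = 4.7 ppm = 4.7 mg/L as Cl₂.
(b) Cl₂ equivalent needed: 4.7 mg/L × 821,345 L = 3,860,000 mg = 3860 g.
(b) Product at 14.5% available chlorine: 3860 / 0.145 = 26,620 g.
(b) Volume at density 1.1 g/mL: 26,620 g ÷ 1.1 g/mL = 24,200 mL.

(a) 2.96 ppm; (b) 24.2 L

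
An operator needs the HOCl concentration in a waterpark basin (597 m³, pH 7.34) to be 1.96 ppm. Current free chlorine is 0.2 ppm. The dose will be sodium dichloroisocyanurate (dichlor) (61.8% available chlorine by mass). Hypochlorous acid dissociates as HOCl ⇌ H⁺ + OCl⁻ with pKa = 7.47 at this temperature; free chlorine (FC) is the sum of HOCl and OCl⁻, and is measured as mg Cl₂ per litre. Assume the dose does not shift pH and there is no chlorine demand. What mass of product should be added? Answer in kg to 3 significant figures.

Volume: 597 m³ = 597,000 L.
[OCl⁻]/[HOCl] = 10^(pH − pKa) = 10^(7.34 − 7.47) = 0.7413; fraction as HOCl = 1/(1 + 0.7413) = 0.5743.
Free chlorine required for 1.96 ppm HOCl: 1.96 / 0.5743 = 3.413 ppm.
FC to add: 3.413 − 0.2 = 3.213 mg/L as Cl₂.
Cl₂ equivalent: 3.213 mg/L × 597,000 L = 1918 g.
Product at 61.8% available Cl: 1918 / 0.618 = 3104 g.

3.10 kg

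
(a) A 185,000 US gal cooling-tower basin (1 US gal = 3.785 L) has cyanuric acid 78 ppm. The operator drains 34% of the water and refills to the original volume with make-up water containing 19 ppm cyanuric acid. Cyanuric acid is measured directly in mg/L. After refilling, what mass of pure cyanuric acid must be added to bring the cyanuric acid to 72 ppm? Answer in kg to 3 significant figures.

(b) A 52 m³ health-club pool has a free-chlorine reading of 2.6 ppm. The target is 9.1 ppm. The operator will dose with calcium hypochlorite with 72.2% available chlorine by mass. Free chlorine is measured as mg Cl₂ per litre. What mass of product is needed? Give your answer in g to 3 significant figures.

(a) Volume: 185,000 US gal × 3.785 L/gal = 700,225 L.
(a) After draining 34% and refilling: 78 × 0.66 + 19 × 0.34 = 57.94 ppm.
(a) Deficit to target: 72 − 57.94 = 14.06 mg/L.
(a) Mass: 14.06 mg/L × 700,225 L = 9845 g cyanuric acid.

(b) Volume: 52 m³ = 52,000 L.
(b) Chlorine deficit: 9.1 − 2.6 = 6.5 ppm = 6.5 mg/L as Cl₂.
(b) Cl₂ equivalent needed: 6.5 mg/L × 52,000 L = 338,000 mg = 338 g.
(b) Product at 72.2% available chlorine: 338 / 0.722 = 468.1 g.

(a) 9.85 kg; (b) 468 g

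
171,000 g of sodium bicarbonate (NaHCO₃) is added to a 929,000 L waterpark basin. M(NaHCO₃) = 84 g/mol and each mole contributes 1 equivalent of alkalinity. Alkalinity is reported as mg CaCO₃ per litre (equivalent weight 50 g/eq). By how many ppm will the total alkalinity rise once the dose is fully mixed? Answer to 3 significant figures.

110 ppm

Moles of NaHCO₃: 171,000 g ÷ 84 g/mol = 2036 mol → 2036 eq of alkalinity.
As CaCO₃: 2036 eq × 50 g/eq = 101,800 g.
Rise: 101,800 g / 929,000 L × 1000 = 109.6 mg/L.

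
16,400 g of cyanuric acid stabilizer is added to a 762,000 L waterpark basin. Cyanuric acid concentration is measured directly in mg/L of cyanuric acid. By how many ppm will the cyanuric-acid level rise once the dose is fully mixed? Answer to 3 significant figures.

21.5 ppm

Rise: 16,400 g / 762,000 L × 1000 = 21.52 mg/L.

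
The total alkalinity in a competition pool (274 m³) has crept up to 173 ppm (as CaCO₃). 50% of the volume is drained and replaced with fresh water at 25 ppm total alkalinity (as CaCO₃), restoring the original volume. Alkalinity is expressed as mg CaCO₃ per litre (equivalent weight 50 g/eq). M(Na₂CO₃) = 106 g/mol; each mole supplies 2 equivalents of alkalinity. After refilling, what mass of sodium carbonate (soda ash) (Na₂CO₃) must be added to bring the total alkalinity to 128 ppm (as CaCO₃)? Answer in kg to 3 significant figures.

8.42 kg

Volume: 274 m³ = 274,000 L.
After draining 50% and refilling: 173 × 0.50 + 25 × 0.50 = 99 ppm.
Deficit to target: 128 − 99 = 29 mg/L.
As CaCO₃: 29 mg/L × 274,000 L = 7946 g; ÷ 50 g/eq ÷ 2 = 79.46 mol Na₂CO₃.
Mass: 79.46 × 106 = 8423 g.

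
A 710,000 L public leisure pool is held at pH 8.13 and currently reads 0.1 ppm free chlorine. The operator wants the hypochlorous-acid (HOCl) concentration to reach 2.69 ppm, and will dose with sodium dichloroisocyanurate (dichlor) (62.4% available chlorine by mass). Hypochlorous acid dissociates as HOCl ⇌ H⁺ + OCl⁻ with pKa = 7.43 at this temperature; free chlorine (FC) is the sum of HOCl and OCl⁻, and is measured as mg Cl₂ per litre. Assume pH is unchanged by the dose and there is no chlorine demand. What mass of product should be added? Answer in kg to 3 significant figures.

[OCl⁻]/[HOCl] = 10^(pH − pKa) = 10^(8.13 − 7.43) = 5.012; fraction as HOCl = 1/(1 + 5.012) = 0.1663.
Free chlorine required for 2.69 ppm HOCl: 2.69 / 0.1663 = 16.17 ppm.
FC to add: 16.17 − 0.1 = 16.07 mg/L as Cl₂.
Cl₂ equivalent: 16.07 mg/L × 710,000 L = 11,410 g.
Product at 62.4% available Cl: 11,410 / 0.624 = 18,290 g.

18.3 kg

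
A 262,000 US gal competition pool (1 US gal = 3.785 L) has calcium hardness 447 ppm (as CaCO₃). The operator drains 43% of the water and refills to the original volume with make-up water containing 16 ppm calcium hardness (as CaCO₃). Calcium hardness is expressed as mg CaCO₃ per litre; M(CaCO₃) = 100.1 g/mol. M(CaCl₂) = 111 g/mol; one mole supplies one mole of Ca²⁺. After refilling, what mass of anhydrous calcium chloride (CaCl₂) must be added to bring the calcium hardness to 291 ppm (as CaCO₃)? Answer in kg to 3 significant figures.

Volume: 262,000 US gal × 3.785 L/gal = 991,670 L.
After draining 43% and refilling: 447 × 0.57 + 16 × 0.43 = 261.67 ppm.
Deficit to target: 291 − 261.67 = 29.33 mg/L.
As CaCO₃: 29.33 mg/L × 991,670 L = 29,090 g; ÷ 100.1 = 290.6 mol Ca²⁺.
Mass: 290.6 × 111 = 32,250 g.

32.3 kg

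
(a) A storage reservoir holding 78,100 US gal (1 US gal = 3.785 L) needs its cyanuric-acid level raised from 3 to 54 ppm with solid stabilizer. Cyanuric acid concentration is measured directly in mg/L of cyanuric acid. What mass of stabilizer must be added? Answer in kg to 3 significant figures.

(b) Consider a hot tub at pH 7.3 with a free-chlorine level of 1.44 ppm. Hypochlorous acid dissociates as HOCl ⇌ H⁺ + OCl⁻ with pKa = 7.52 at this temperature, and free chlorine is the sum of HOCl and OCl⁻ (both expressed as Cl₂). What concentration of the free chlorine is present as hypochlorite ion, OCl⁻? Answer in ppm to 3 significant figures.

(a) Volume: 78,100 US gal × 3.785 L/gal = 295,608 L.
(a) CYA to add: (54 − 3) = 51 mg/L × 295,608 L = 15,080 g cyanuric acid.

(b) [OCl⁻]/[HOCl] = 10^(pH − pKa) = 10^(7.3 − 7.52) = 10^-0.22 = 0.6026.
(b) Fraction as HOCl = 1 / (1 + 0.6026) = 0.624.
(b) OCl⁻ = (1 − 0.624) × 1.44 ppm = 0.5414 ppm.

(a) 15.1 kg; (b) 0.541 ppm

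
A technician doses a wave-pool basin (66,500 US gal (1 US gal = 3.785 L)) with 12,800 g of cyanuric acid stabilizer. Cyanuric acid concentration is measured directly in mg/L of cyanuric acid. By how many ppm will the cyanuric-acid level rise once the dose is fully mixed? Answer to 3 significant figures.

50.9 ppm

Volume: 66,500 US gal × 3.785 L/gal = 251,702 L.
Rise: 12,800 g / 251,702 L × 1000 = 50.85 mg/L.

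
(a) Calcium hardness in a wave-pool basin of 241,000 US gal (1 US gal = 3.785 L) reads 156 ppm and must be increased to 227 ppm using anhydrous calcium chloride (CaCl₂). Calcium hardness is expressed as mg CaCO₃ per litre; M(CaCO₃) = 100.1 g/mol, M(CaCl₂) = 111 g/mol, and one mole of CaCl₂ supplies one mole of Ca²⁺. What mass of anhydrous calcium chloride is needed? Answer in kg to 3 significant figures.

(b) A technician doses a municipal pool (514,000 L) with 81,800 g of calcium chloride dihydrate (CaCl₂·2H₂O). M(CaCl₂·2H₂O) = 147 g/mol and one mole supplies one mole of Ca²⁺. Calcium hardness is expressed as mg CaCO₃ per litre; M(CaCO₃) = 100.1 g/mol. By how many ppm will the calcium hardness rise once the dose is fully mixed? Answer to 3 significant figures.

(a) 71.8 kg; (b) 108 ppm

(a) Volume: 241,000 US gal × 3.785 L/gal = 912,185 L.
(a) Hardness to add: (227 − 156) = 71 mg/L as CaCO₃ × 912,185 L = 64,770 g as CaCO₃.
(a) Moles of Ca²⁺ (1 mol Ca²⁺ ≡ 1 mol CaCO₃): 64,770 / 100.1 g/mol = 647 mol.
(a) Mass of CaCl₂: 647 × 111 = 71,820 g.

(b) Moles of Ca²⁺: 81,800 g ÷ 147 g/mol = 556.5 mol.
(b) As CaCO₃: 556.5 mol × 100.1 g/mol = 55,700 g.
(b) Rise: 55,700 g / 514,000 L × 1000 = 108.4 mg/L.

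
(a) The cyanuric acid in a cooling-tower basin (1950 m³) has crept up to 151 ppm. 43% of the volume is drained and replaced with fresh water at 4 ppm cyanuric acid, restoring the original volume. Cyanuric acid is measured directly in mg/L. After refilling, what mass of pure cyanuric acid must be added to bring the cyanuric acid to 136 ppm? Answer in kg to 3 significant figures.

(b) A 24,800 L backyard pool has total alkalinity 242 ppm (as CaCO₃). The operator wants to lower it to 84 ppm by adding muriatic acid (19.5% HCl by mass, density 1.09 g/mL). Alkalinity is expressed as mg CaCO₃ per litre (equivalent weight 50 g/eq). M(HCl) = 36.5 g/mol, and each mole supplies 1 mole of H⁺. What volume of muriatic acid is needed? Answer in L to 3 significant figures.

(a) 94.0 kg; (b) 13.5 L

(a) Volume: 1950 m³ = 1,950,000 L.
(a) After draining 43% and refilling: 151 × 0.57 + 4 × 0.43 = 87.79 ppm.
(a) Deficit to target: 136 − 87.79 = 48.21 mg/L.
(a) Mass: 48.21 mg/L × 1,950,000 L = 94,010 g cyanuric acid.

(b) Alkalinity to neutralize: (242 − 84) = 158 mg/L as CaCO₃ × 24,800 L = 3918 g as CaCO₃.
(b) Equivalents of H⁺ required: 3918 ÷ 50 g/eq = 78.37 eq = 78.37 mol HCl.
(b) Mass of HCl: 78.37 × 36.5 = 2860 g.
(b) Mass of 19.5% solution: 2860 / 0.195 = 14,670 g.
(b) Volume: 14,670 g ÷ 1.09 g/mL = 13,460 mL.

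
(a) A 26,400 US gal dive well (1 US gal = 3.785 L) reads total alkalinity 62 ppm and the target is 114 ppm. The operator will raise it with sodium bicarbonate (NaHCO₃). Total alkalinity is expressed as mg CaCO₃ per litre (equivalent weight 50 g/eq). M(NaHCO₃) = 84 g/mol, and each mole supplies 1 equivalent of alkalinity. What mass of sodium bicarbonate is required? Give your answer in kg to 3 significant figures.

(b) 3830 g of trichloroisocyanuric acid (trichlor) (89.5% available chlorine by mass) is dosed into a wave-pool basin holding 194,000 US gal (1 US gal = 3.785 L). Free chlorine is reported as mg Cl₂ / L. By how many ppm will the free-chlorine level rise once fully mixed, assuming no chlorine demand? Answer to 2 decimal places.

(a) 8.73 kg; (b) 4.67 ppm

(a) Volume: 26,400 US gal × 3.785 L/gal = 99,924 L.
(a) Alkalinity to add: (114 − 62) = 52 mg/L as CaCO₃ × 99,924 L = 5196 g as CaCO₃.
(a) Equivalents: 5196 g ÷ 50 g/eq = 103.9 eq.
(a) NaHCO₃ supplies 1 eq per mole → 103.9 mol.
(a) Mass: 103.9 mol × 84 g/mol = 8729 g.

(b) Volume: 194,000 US gal × 3.785 L/gal = 734,290 L.
(b) Available chlorine delivered: 3830 g × 0.895 = 3428 g as Cl₂.
(b) Concentration rise: 3428 g / 734,290 L = 4.668 mg/L = 4.67 ppm.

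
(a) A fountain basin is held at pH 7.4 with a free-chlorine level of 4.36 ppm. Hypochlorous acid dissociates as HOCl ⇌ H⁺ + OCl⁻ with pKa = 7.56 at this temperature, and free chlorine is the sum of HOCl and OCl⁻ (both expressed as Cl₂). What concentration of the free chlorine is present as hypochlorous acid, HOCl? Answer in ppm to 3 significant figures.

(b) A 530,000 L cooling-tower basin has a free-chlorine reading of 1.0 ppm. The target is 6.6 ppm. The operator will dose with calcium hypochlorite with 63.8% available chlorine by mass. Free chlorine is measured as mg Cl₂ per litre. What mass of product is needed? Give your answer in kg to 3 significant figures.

(a) [OCl⁻]/[HOCl] = 10^(pH − pKa) = 10^(7.4 − 7.56) = 10^-0.16 = 0.6918.
(a) Fraction as HOCl = 1 / (1 + 0.6918) = 0.5911.
(a) HOCl = 0.5911 × 4.36 ppm = 2.577 ppm.

(b) Chlorine deficit: 6.6 − 1.0 = 5.6 ppm = 5.6 mg/L as Cl₂.
(b) Cl₂ equivalent needed: 5.6 mg/L × 530,000 L = 2,968,000 mg = 2968 g.
(b) Product at 63.8% available chlorine: 2968 / 0.638 = 4652 g.

(a) 2.58 ppm; (b) 4.65 kg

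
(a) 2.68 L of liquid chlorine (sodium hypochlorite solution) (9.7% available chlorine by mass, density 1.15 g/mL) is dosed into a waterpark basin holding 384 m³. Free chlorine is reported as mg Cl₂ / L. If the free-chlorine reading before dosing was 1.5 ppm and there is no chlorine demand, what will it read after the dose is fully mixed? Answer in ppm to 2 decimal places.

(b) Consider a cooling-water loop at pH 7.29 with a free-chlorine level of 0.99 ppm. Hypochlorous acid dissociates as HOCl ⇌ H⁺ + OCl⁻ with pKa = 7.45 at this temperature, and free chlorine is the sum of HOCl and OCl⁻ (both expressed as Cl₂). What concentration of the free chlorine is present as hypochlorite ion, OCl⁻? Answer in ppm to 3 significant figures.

(a) 2.28 ppm; (b) 0.405 ppm

(a) Volume: 384 m³ = 384,000 L.
(a) Mass of solution: 2.68 L × 1000 mL/L × 1.15 g/mL = 3082 g.
(a) Available chlorine delivered: 3082 g × 0.097 = 299 g as Cl₂.
(a) Concentration rise: 299 g / 384,000 L = 0.7785 mg/L = 0.78 ppm.
(a) Final FC: 1.5 + 0.78 = 2.28 ppm.

(b) [OCl⁻]/[HOCl] = 10^(pH − pKa) = 10^(7.29 − 7.45) = 10^-0.16 = 0.6918.
(b) Fraction as HOCl = 1 / (1 + 0.6918) = 0.5911.
(b) OCl⁻ = (1 − 0.5911) × 0.99 ppm = 0.4048 ppm.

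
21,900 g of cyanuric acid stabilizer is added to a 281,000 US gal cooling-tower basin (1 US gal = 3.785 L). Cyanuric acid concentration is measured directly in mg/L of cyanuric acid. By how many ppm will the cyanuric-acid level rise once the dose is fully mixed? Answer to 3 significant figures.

20.6 ppm

Volume: 281,000 US gal × 3.785 L/gal = 1,063,585 L.
Rise: 21,900 g / 1,063,585 L × 1000 = 20.59 mg/L.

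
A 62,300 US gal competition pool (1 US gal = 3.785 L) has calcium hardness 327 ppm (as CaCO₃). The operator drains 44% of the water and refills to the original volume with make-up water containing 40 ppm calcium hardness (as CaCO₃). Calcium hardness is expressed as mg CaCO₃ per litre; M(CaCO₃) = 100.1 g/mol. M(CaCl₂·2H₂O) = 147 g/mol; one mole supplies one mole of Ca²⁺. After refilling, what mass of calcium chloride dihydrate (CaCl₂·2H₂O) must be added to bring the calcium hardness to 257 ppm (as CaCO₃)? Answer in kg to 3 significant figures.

19.5 kg

Volume: 62,300 US gal × 3.785 L/gal = 235,806 L.
After draining 44% and refilling: 327 × 0.56 + 40 × 0.44 = 200.72 ppm.
Deficit to target: 257 − 200.72 = 56.28 mg/L.
As CaCO₃: 56.28 mg/L × 235,806 L = 13,270 g; ÷ 100.1 = 132.6 mol Ca²⁺.
Mass: 132.6 × 147 = 19,490 g.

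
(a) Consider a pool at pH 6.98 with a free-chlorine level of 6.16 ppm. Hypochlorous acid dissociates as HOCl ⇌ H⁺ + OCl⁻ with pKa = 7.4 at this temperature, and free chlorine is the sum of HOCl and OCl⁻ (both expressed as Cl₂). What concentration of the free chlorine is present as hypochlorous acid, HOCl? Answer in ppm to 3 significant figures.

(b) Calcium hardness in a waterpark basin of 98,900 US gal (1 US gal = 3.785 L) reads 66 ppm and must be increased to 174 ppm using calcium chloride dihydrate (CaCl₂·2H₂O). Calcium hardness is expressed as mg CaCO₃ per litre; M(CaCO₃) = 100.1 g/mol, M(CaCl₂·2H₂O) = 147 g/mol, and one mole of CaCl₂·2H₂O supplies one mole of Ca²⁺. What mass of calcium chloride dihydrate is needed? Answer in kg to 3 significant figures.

(a) 4.46 ppm; (b) 59.4 kg

(a) [OCl⁻]/[HOCl] = 10^(pH − pKa) = 10^(6.98 − 7.4) = 10^-0.42 = 0.3802.
(a) Fraction as HOCl = 1 / (1 + 0.3802) = 0.7245.
(a) HOCl = 0.7245 × 6.16 ppm = 4.463 ppm.

(b) Volume: 98,900 US gal × 3.785 L/gal = 374,336 L.
(b) Hardness to add: (174 − 66) = 108 mg/L as CaCO₃ × 374,336 L = 40,430 g as CaCO₃.
(b) Moles of Ca²⁺ (1 mol Ca²⁺ ≡ 1 mol CaCO₃): 40,430 / 100.1 g/mol = 403.9 mol.
(b) Mass of CaCl₂·2H₂O: 403.9 × 147 = 59,370 g.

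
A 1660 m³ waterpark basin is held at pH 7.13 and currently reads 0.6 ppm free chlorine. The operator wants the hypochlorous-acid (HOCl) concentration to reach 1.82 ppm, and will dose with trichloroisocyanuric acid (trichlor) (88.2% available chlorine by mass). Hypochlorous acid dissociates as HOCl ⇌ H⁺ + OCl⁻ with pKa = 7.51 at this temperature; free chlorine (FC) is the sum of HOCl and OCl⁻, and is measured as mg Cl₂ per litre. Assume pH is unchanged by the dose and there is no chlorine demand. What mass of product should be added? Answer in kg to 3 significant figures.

Volume: 1660 m³ = 1,660,000 L.
[OCl⁻]/[HOCl] = 10^(pH − pKa) = 10^(7.13 − 7.51) = 0.4169; fraction as HOCl = 1/(1 + 0.4169) = 0.7058.
Free chlorine required for 1.82 ppm HOCl: 1.82 / 0.7058 = 2.579 ppm.
FC to add: 2.579 − 0.6 = 1.979 mg/L as Cl₂.
Cl₂ equivalent: 1.979 mg/L × 1,660,000 L = 3285 g.
Product at 88.2% available Cl: 3285 / 0.882 = 3724 g.

3.72 kg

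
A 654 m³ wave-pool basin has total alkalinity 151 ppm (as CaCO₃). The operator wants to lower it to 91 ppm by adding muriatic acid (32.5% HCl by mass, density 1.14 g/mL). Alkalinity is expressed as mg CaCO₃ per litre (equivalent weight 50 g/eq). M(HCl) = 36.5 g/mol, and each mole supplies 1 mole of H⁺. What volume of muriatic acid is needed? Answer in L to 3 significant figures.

77.3 L

Volume: 654 m³ = 654,000 L.
Alkalinity to neutralize: (151 − 91) = 60 mg/L as CaCO₃ × 654,000 L = 39,240 g as CaCO₃.
Equivalents of H⁺ required: 39,240 ÷ 50 g/eq = 784.8 eq = 784.8 mol HCl.
Mass of HCl: 784.8 × 36.5 = 28,650 g.
Mass of 32.5% solution: 28,650 / 0.325 = 88,140 g.
Volume: 88,140 g ÷ 1.14 g/mL = 77,310 mL.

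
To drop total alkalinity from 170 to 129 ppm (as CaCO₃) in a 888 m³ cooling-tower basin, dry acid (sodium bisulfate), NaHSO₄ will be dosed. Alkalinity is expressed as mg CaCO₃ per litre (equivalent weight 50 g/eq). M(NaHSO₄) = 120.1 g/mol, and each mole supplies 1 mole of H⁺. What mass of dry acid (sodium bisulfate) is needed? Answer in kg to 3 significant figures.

Volume: 888 m³ = 888,000 L.
Alkalinity to neutralize: (170 − 129) = 41 mg/L as CaCO₃ × 888,000 L = 36,410 g as CaCO₃.
Equivalents of H⁺ required: 36,410 ÷ 50 g/eq = 728.2 eq = 728.2 mol NaHSO₄.
Mass of NaHSO₄: 728.2 × 120.1 = 87,450 g.

87.5 kg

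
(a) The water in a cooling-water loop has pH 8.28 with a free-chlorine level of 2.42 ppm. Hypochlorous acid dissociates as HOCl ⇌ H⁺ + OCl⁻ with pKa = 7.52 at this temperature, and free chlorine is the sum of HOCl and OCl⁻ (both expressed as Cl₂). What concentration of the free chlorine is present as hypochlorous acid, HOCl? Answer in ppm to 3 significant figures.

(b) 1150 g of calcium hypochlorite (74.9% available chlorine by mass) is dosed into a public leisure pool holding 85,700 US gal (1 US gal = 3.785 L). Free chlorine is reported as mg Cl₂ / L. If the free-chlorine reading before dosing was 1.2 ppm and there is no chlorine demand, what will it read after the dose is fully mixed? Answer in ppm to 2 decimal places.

(a) [OCl⁻]/[HOCl] = 10^(pH − pKa) = 10^(8.28 − 7.52) = 10^0.76 = 5.754.
(a) Fraction as HOCl = 1 / (1 + 5.754) = 0.1481.
(a) HOCl = 0.1481 × 2.42 ppm = 0.3583 ppm.

(b) Volume: 85,700 US gal × 3.785 L/gal = 324,374 L.
(b) Available chlorine delivered: 1150 g × 0.749 = 861.4 g as Cl₂.
(b) Concentration rise: 861.4 g / 324,374 L = 2.655 mg/L = 2.66 ppm.
(b) Final FC: 1.2 + 2.66 = 3.86 ppm.

(a) 0.358 ppm; (b) 3.86 ppm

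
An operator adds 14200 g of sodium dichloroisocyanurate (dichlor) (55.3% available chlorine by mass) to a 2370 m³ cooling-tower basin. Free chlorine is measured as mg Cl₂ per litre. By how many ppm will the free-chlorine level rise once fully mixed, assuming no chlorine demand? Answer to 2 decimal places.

3.31 ppm

Volume: 2370 m³ = 2,370,000 L.
Available chlorine delivered: 14,200 g × 0.553 = 7853 g as Cl₂.
Concentration rise: 7853 g / 2,370,000 L = 3.313 mg/L = 3.31 ppm.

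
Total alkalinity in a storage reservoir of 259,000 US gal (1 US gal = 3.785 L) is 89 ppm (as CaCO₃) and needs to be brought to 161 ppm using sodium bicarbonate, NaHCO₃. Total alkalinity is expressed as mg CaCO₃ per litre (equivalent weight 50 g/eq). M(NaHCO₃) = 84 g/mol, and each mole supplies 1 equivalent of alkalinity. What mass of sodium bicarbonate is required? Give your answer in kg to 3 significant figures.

Volume: 259,000 US gal × 3.785 L/gal = 980,315 L.
Alkalinity to add: (161 − 89) = 72 mg/L as CaCO₃ × 980,315 L = 70,580 g as CaCO₃.
Equivalents: 70,580 g ÷ 50 g/eq = 1412 eq.
NaHCO₃ supplies 1 eq per mole → 1412 mol.
Mass: 1412 mol × 84 g/mol = 118,600 g.

119 kg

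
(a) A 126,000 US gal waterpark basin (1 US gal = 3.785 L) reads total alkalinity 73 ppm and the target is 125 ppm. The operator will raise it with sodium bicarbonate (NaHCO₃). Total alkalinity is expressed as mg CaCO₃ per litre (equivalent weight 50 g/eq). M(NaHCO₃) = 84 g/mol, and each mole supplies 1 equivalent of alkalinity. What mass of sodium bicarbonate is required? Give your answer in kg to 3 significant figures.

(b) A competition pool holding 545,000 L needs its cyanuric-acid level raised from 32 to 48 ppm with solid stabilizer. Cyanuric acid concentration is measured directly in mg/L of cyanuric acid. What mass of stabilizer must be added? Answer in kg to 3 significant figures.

(a) Volume: 126,000 US gal × 3.785 L/gal = 476,910 L.
(a) Alkalinity to add: (125 − 73) = 52 mg/L as CaCO₃ × 476,910 L = 24,800 g as CaCO₃.
(a) Equivalents: 24,800 g ÷ 50 g/eq = 496 eq.
(a) NaHCO₃ supplies 1 eq per mole → 496 mol.
(a) Mass: 496 mol × 84 g/mol = 41,660 g.

(b) CYA to add: (48 − 32) = 16 mg/L × 545,000 L = 8720 g cyanuric acid.

(a) 41.7 kg; (b) 8.72 kg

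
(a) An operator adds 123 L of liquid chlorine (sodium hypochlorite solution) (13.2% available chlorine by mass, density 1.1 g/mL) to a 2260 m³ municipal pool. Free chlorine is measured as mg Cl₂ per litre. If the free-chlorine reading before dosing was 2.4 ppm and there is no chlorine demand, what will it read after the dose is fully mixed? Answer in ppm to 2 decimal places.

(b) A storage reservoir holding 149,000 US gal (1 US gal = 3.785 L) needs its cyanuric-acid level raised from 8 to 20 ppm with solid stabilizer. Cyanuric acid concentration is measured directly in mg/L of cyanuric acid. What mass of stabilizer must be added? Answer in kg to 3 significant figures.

(a) Volume: 2260 m³ = 2,260,000 L.
(a) Mass of solution: 123 L × 1000 mL/L × 1.1 g/mL = 135,300 g.
(a) Available chlorine delivered: 135,300 g × 0.132 = 17,860 g as Cl₂.
(a) Concentration rise: 17,860 g / 2,260,000 L = 7.902 mg/L = 7.90 ppm.
(a) Final FC: 2.4 + 7.90 = 10.30 ppm.

(b) Volume: 149,000 US gal × 3.785 L/gal = 563,965 L.
(b) CYA to add: (20 − 8) = 12 mg/L × 563,965 L = 6768 g cyanuric acid.

(a) 10.30 ppm; (b) 6.77 kg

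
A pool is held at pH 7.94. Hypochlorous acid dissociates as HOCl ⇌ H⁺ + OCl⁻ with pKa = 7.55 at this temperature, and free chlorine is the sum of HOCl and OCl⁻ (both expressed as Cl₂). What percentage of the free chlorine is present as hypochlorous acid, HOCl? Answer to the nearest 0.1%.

28.9%

[OCl⁻]/[HOCl] = 10^(pH − pKa) = 10^(7.94 − 7.55) = 10^0.39 = 2.455.
Fraction as HOCl = 1 / (1 + 2.455) = 0.2895.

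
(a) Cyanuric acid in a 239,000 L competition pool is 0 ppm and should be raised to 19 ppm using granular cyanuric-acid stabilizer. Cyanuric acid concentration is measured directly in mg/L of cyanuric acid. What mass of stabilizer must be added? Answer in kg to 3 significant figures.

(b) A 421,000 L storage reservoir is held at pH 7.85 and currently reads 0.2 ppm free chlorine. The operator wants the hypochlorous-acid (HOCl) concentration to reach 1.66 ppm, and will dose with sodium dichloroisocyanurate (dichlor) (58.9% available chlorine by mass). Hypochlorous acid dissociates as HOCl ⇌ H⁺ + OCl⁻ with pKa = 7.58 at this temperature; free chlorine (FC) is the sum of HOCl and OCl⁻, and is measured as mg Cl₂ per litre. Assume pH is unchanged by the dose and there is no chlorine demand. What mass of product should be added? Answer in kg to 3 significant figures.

(a) CYA to add: (19 − 0) = 19 mg/L × 239,000 L = 4541 g cyanuric acid.

(b) [OCl⁻]/[HOCl] = 10^(pH − pKa) = 10^(7.85 − 7.58) = 1.862; fraction as HOCl = 1/(1 + 1.862) = 0.3494.
(b) Free chlorine required for 1.66 ppm HOCl: 1.66 / 0.3494 = 4.751 ppm.
(b) FC to add: 4.751 − 0.2 = 4.551 mg/L as Cl₂.
(b) Cl₂ equivalent: 4.551 mg/L × 421,000 L = 1916 g.
(b) Product at 58.9% available Cl: 1916 / 0.589 = 3253 g.

(a) 4.54 kg; (b) 3.25 kg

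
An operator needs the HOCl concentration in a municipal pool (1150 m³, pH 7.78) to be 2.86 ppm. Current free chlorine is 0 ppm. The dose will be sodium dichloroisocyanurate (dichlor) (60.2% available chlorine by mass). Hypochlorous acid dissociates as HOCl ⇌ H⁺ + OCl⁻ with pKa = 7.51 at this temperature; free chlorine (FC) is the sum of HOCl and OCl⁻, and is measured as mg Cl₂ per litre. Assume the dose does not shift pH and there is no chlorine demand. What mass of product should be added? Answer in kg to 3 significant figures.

15.6 kg

Volume: 1150 m³ = 1,150,000 L.
[OCl⁻]/[HOCl] = 10^(pH − pKa) = 10^(7.78 − 7.51) = 1.862; fraction as HOCl = 1/(1 + 1.862) = 0.3494.
Free chlorine required for 2.86 ppm HOCl: 2.86 / 0.3494 = 8.186 ppm.
FC to add: 8.186 − 0 = 8.186 mg/L as Cl₂.
Cl₂ equivalent: 8.186 mg/L × 1,150,000 L = 9413 g.
Product at 60.2% available Cl: 9413 / 0.602 = 15,640 g.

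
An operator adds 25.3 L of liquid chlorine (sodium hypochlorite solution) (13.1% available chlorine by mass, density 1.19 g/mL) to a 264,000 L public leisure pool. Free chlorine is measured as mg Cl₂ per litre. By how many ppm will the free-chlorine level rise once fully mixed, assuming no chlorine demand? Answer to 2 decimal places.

14.94 ppm

Mass of solution: 25.3 L × 1000 mL/L × 1.19 g/mL = 30,110 g.
Available chlorine delivered: 30,110 g × 0.131 = 3944 g as Cl₂.
Concentration rise: 3944 g / 264,000 L = 14.94 mg/L = 14.94 ppm.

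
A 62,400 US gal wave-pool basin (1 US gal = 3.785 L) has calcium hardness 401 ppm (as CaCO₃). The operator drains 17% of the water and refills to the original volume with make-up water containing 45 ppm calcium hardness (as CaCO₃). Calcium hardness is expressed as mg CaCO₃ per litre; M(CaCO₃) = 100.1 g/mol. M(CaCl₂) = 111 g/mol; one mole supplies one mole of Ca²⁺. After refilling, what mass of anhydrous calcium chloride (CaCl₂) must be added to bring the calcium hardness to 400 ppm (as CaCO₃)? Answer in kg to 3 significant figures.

15.6 kg

Volume: 62,400 US gal × 3.785 L/gal = 236,184 L.
After draining 17% and refilling: 401 × 0.83 + 45 × 0.17 = 340.48 ppm.
Deficit to target: 400 − 340.48 = 59.52 mg/L.
As CaCO₃: 59.52 mg/L × 236,184 L = 14,060 g; ÷ 100.1 = 140.4 mol Ca²⁺.
Mass: 140.4 × 111 = 15,590 g.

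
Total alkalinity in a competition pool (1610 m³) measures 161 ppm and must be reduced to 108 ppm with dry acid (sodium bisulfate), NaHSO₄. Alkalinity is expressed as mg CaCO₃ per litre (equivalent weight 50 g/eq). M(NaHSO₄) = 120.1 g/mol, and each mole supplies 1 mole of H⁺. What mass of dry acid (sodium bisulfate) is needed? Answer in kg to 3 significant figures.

205 kg

Volume: 1610 m³ = 1,610,000 L.
Alkalinity to neutralize: (161 − 108) = 53 mg/L as CaCO₃ × 1,610,000 L = 85,330 g as CaCO₃.
Equivalents of H⁺ required: 85,330 ÷ 50 g/eq = 1707 eq = 1707 mol NaHSO₄.
Mass of NaHSO₄: 1707 × 120.1 = 205,000 g.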